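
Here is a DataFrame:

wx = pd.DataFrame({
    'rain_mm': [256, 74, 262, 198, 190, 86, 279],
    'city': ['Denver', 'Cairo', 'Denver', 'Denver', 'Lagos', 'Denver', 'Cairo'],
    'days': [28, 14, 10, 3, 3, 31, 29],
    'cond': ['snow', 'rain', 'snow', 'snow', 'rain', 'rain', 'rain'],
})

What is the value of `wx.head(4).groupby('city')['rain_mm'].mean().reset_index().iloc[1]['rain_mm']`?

238.666666667

take first 4 rows:
   rain_mm    city  days  cond
0      256  Denver    28  snow
1       74   Cairo    14  rain
2      262  Denver    10  snow
3      198  Denver     3  snow
group by city, mean of rain_mm:
city
Cairo      74.000000
Denver    238.666667
Name: rain_mm, dtype: float64
reset_index():
     city     rain_mm
0   Cairo   74.000000
1  Denver  238.666667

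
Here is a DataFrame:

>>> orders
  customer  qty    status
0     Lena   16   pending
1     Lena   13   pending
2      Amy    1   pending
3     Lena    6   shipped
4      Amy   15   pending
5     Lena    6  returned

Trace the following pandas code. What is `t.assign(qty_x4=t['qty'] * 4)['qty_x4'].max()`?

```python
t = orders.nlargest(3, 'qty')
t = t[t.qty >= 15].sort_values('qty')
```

64

take 3 rows with largest qty:
  customer  qty   status
0     Lena   16  pending
4      Amy   15  pending
1     Lena   13  pending
filter rows where qty >= 15:
  customer  qty   status
0     Lena   16  pending
4      Amy   15  pending
sort by qty:
  customer  qty   status
4      Amy   15  pending
0     Lena   16  pending
add column qty_x4 = t['qty'] * 4:
  customer  qty   status  qty_x4
4      Amy   15  pending      60
0     Lena   16  pending      64
max of column 'qty_x4' → 64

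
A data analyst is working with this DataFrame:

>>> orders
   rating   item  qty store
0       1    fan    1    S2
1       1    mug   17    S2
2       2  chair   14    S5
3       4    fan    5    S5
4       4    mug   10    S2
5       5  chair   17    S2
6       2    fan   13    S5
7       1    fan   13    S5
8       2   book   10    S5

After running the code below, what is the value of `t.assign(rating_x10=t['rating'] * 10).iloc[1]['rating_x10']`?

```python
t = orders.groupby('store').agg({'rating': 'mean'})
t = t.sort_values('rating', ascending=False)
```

22.0

group by store, mean of rating:
       rating
store        
S2       2.75
S5       2.20
sort by rating descending:
       rating
store        
S2       2.75
S5       2.20
add column rating_x10 = t['rating'] * 10:
       rating  rating_x10
store                    
S2       2.75        27.5
S5       2.20        22.0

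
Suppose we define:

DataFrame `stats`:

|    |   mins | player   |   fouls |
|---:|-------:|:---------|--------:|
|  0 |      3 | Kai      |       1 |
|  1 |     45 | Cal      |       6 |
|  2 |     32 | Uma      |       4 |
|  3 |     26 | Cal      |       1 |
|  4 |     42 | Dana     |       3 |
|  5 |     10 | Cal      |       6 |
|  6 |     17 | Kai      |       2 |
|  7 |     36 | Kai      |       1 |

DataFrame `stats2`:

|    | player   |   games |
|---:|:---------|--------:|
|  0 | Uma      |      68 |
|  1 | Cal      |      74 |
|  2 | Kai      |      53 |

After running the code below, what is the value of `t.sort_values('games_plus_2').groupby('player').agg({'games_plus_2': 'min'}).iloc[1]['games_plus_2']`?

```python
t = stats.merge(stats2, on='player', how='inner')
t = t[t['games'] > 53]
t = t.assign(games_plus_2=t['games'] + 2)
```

70

merge on 'player' (how='inner') → 7 rows:
   mins player  fouls  games
0     3    Kai      1     53
1    45    Cal      6     74
2    32    Uma      4     68
3    26    Cal      1     74
4    10    Cal      6     74
5    17    Kai      2     53
6    36    Kai      1     53
filter rows where games > 53:
   mins player  fouls  games
1    45    Cal      6     74
2    32    Uma      4     68
3    26    Cal      1     74
4    10    Cal      6     74
add column games_plus_2 = t['games'] + 2:
   mins player  fouls  games  games_plus_2
1    45    Cal      6     74            76
2    32    Uma      4     68            70
3    26    Cal      1     74            76
4    10    Cal      6     74            76
sort by games_plus_2:
   mins player  fouls  games  games_plus_2
2    32    Uma      4     68            70
1    45    Cal      6     74            76
3    26    Cal      1     74            76
4    10    Cal      6     74            76
group by player, min of games_plus_2:
        games_plus_2
player              
Cal               76
Uma               70
Taking the value at position 1, column 'games_plus_2' gives 70.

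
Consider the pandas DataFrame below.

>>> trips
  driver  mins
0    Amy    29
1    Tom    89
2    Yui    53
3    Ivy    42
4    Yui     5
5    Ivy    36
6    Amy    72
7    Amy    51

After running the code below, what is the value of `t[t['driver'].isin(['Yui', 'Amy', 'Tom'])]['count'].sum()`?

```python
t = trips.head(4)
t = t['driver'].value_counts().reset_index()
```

3

take first 4 rows:
  driver  mins
0    Amy    29
1    Tom    89
2    Yui    53
3    Ivy    42
value_counts of driver:
driver
Amy    1
Tom    1
Yui    1
Ivy    1
Name: count, dtype: int64
reset_index():
  driver  count
0    Amy      1
1    Tom      1
2    Yui      1
3    Ivy      1
filter rows where driver in ['Yui', 'Amy', 'Tom']:
  driver  count
0    Amy      1
1    Tom      1
2    Yui      1
Taking the sum of column 'count' gives 3.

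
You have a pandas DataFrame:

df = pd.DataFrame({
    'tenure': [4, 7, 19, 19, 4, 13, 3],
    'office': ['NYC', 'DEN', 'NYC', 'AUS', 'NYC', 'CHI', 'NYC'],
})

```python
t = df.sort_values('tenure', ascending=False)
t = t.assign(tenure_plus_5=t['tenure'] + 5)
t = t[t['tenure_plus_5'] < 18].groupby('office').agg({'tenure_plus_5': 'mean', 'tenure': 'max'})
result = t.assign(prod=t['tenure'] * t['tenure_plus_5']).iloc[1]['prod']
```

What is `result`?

sort by tenure descending:
   tenure office
2      19    NYC
3      19    AUS
5      13    CHI
1       7    DEN
0       4    NYC
4       4    NYC
6       3    NYC
add column tenure_plus_5 = t['tenure'] + 5:
   tenure office  tenure_plus_5
2      19    NYC             24
3      19    AUS             24
5      13    CHI             18
1       7    DEN             12
0       4    NYC              9
4       4    NYC              9
6       3    NYC              8
filter rows where tenure_plus_5 < 18:
   tenure office  tenure_plus_5
1       7    DEN             12
0       4    NYC              9
4       4    NYC              9
6       3    NYC              8
group by office: mean(tenure_plus_5), max(tenure):
        tenure_plus_5  tenure
office                       
DEN         12.000000       7
NYC          8.666667       4
add column prod = t['tenure'] * t['tenure_plus_5']:
        tenure_plus_5  tenure       prod
office                                  
DEN         12.000000       7  84.000000
NYC          8.666667       4  34.666667
Taking the value at position 1, column 'prod' gives 34.6666666667.

34.6666666667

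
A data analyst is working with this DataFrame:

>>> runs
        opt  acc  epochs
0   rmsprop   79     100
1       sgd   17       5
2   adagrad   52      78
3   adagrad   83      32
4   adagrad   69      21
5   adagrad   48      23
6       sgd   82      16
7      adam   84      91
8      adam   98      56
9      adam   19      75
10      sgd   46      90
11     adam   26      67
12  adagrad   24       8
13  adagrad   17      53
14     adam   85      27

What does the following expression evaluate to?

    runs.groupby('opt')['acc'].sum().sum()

group by opt, sum of acc:
opt
adagrad    293
adam       312
rmsprop     79
sgd        145
Name: acc, dtype: int64

829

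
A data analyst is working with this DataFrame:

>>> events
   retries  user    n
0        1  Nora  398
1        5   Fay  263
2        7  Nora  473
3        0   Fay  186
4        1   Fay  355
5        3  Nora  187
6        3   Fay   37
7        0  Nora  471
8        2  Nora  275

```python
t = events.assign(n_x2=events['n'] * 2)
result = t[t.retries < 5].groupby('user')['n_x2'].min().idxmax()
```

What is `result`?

add column n_x2 = events['n'] * 2:
   retries  user    n  n_x2
0        1  Nora  398   796
1        5   Fay  263   526
2        7  Nora  473   946
3        0   Fay  186   372
4        1   Fay  355   710
5        3  Nora  187   374
6        3   Fay   37    74
7        0  Nora  471   942
8        2  Nora  275   550
filter rows where retries < 5:
   retries  user    n  n_x2
0        1  Nora  398   796
3        0   Fay  186   372
4        1   Fay  355   710
5        3  Nora  187   374
6        3   Fay   37    74
7        0  Nora  471   942
8        2  Nora  275   550
group by user, min of n_x2:
user
Fay      74
Nora    374
Name: n_x2, dtype: int64

Nora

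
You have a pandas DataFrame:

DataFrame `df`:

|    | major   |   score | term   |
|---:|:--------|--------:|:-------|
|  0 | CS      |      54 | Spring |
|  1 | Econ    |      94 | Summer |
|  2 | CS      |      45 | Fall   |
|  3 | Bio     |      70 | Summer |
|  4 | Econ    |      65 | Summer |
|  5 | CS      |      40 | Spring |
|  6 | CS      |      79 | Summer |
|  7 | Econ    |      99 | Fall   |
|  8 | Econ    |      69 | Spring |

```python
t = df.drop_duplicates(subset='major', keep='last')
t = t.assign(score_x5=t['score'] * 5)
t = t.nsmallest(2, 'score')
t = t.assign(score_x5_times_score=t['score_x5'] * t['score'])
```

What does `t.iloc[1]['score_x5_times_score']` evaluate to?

24500

drop duplicate major (keep=last):
  major  score    term
3   Bio     70  Summer
6    CS     79  Summer
8  Econ     69  Spring
add column score_x5 = t['score'] * 5:
  major  score    term  score_x5
3   Bio     70  Summer       350
6    CS     79  Summer       395
8  Econ     69  Spring       345
take 2 rows with smallest score:
  major  score    term  score_x5
8  Econ     69  Spring       345
3   Bio     70  Summer       350
add column score_x5_times_score = t['score_x5'] * t['score']:
  major  score    term  score_x5  score_x5_times_score
8  Econ     69  Spring       345                 23805
3   Bio     70  Summer       350                 24500
Taking the value at position 1, column 'score_x5_times_score' gives 24500.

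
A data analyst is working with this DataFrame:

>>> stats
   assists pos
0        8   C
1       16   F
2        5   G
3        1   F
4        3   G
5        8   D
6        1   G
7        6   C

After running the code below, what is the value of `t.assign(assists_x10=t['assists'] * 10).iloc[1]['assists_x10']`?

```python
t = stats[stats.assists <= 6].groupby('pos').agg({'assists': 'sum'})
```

10

filter rows where assists <= 6:
   assists pos
2        5   G
3        1   F
4        3   G
6        1   G
7        6   C
group by pos, sum of assists:
     assists
pos         
C          6
F          1
G          9
add column assists_x10 = t['assists'] * 10:
     assists  assists_x10
pos                      
C          6           60
F          1           10
G          9           90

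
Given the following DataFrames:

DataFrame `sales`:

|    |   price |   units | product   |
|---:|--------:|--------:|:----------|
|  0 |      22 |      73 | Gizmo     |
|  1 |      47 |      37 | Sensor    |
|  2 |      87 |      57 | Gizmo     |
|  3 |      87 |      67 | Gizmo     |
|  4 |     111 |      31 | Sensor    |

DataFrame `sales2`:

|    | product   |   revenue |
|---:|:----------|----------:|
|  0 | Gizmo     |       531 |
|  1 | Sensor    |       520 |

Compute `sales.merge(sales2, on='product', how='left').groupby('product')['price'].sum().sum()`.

354

merge on 'product' (how='left') → 5 rows:
   price  units product  revenue
0     22     73   Gizmo      531
1     47     37  Sensor      520
2     87     57   Gizmo      531
3     87     67   Gizmo      531
4    111     31  Sensor      520
group by product, sum of price:
product
Gizmo     196
Sensor    158
Name: price, dtype: int64
Then the sum of the resulting series: 354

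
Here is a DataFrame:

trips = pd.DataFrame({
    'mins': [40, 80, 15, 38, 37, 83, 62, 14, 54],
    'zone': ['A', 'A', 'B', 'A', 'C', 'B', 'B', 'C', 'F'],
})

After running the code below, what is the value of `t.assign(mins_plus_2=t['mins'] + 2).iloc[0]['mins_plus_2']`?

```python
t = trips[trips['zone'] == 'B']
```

filter rows where zone == 'B':
   mins zone
2    15    B
5    83    B
6    62    B
add column mins_plus_2 = t['mins'] + 2:
   mins zone  mins_plus_2
2    15    B           17
5    83    B           85
6    62    B           64
The value at position 0, column 'mins_plus_2' is 17.

17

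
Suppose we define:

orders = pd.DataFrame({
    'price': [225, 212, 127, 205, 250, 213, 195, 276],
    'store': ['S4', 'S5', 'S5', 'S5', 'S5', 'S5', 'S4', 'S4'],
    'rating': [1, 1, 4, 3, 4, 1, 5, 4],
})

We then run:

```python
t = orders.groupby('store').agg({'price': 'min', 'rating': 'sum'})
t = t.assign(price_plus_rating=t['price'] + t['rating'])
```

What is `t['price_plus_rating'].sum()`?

345

group by store: min(price), sum(rating):
       price  rating
store               
S4       195      10
S5       127      13
add column price_plus_rating = t['price'] + t['rating']:
       price  rating  price_plus_rating
store                                  
S4       195      10                205
S5       127      13                140
So sum() = 345.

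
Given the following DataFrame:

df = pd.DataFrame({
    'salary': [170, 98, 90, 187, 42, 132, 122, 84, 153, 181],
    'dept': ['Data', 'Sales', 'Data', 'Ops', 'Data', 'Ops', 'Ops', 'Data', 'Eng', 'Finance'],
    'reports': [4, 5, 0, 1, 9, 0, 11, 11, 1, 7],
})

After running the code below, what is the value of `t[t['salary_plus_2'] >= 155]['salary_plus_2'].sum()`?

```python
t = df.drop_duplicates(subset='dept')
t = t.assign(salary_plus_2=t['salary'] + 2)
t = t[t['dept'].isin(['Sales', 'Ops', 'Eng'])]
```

drop duplicate dept (keep=first):
   salary     dept  reports
0     170     Data        4
1      98    Sales        5
3     187      Ops        1
8     153      Eng        1
9     181  Finance        7
add column salary_plus_2 = t['salary'] + 2:
   salary     dept  reports  salary_plus_2
0     170     Data        4            172
1      98    Sales        5            100
3     187      Ops        1            189
8     153      Eng        1            155
9     181  Finance        7            183
filter rows where dept in ['Sales', 'Ops', 'Eng']:
   salary   dept  reports  salary_plus_2
1      98  Sales        5            100
3     187    Ops        1            189
8     153    Eng        1            155
filter rows where salary_plus_2 >= 155:
   salary dept  reports  salary_plus_2
3     187  Ops        1            189
8     153  Eng        1            155
The sum of column 'salary_plus_2' is 344.

344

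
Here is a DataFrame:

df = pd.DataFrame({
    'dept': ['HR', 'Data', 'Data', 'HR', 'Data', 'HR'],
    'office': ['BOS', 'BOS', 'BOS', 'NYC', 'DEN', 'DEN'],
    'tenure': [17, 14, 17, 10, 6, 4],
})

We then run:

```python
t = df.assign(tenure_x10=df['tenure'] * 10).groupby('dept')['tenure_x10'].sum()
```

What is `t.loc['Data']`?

add column tenure_x10 = df['tenure'] * 10:
   dept office  tenure  tenure_x10
0    HR    BOS      17         170
1  Data    BOS      14         140
2  Data    BOS      17         170
3    HR    NYC      10         100
4  Data    DEN       6          60
5    HR    DEN       4          40
group by dept, sum of tenure_x10:
dept
Data    370
HR      310
Name: tenure_x10, dtype: int64
The value at index 'Data' is 370.

370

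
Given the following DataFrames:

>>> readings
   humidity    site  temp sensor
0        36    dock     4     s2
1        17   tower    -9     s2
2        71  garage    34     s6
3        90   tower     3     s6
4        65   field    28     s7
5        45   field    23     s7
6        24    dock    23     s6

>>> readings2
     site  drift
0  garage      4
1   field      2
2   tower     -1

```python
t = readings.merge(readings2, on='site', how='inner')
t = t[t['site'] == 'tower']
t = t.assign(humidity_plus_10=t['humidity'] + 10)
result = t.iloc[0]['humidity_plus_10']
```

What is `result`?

merge on 'site' (how='inner') → 5 rows:
   humidity    site  temp sensor  drift
0        17   tower    -9     s2     -1
1        71  garage    34     s6      4
2        90   tower     3     s6     -1
3        65   field    28     s7      2
4        45   field    23     s7      2
filter rows where site == 'tower':
   humidity   site  temp sensor  drift
0        17  tower    -9     s2     -1
2        90  tower     3     s6     -1
add column humidity_plus_10 = t['humidity'] + 10:
   humidity   site  temp sensor  drift  humidity_plus_10
0        17  tower    -9     s2     -1                27
2        90  tower     3     s6     -1               100
Reading off the value at position 0, column 'humidity_plus_10', we get 27.

27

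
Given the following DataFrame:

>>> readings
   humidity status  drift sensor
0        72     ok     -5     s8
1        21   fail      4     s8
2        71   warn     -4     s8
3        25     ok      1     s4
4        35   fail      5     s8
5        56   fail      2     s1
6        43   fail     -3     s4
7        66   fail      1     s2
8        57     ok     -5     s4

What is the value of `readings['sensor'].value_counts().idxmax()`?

value_counts of sensor:
sensor
s8    4
s4    3
s1    1
s2    1
Name: count, dtype: int64
So idxmax() = s8.

s8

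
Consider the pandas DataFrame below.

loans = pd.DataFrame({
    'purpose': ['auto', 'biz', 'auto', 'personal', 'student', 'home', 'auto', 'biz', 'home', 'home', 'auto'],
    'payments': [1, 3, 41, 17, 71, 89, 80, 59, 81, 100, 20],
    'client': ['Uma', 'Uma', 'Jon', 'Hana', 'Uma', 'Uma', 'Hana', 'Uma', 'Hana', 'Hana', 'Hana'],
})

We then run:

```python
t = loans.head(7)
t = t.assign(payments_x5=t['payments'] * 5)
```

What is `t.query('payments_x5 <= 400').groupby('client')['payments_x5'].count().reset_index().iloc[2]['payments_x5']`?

take first 7 rows:
    purpose  payments client
0      auto         1    Uma
1       biz         3    Uma
2      auto        41    Jon
3  personal        17   Hana
4   student        71    Uma
5      home        89    Uma
6      auto        80   Hana
add column payments_x5 = t['payments'] * 5:
    purpose  payments client  payments_x5
0      auto         1    Uma            5
1       biz         3    Uma           15
2      auto        41    Jon          205
3  personal        17   Hana           85
4   student        71    Uma          355
5      home        89    Uma          445
6      auto        80   Hana          400
filter rows where payments_x5 <= 400:
    purpose  payments client  payments_x5
0      auto         1    Uma            5
1       biz         3    Uma           15
2      auto        41    Jon          205
3  personal        17   Hana           85
4   student        71    Uma          355
6      auto        80   Hana          400
group by client, count of payments_x5:
client
Hana    2
Jon     1
Uma     3
Name: payments_x5, dtype: int64
reset_index():
  client  payments_x5
0   Hana            2
1    Jon            1
2    Uma            3

3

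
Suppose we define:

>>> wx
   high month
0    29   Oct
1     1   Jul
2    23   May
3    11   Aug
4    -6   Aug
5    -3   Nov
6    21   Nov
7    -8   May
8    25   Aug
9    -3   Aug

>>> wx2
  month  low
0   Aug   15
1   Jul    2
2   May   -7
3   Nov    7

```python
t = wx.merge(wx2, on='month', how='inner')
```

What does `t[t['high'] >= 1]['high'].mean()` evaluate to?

merge on 'month' (how='inner') → 9 rows:
   high month  low
0     1   Jul    2
1    23   May   -7
2    11   Aug   15
3    -6   Aug   15
4    -3   Nov    7
5    21   Nov    7
6    -8   May   -7
7    25   Aug   15
8    -3   Aug   15
filter rows where high >= 1:
   high month  low
0     1   Jul    2
1    23   May   -7
2    11   Aug   15
5    21   Nov    7
7    25   Aug   15
Hence 16.2.

16.2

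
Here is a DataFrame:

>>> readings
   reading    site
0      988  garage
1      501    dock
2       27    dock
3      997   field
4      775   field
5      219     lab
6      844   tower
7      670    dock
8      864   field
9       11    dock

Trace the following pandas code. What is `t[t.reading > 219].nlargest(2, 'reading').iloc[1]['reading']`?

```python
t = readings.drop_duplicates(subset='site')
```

drop duplicate site (keep=first):
   reading    site
0      988  garage
1      501    dock
3      997   field
5      219     lab
6      844   tower
filter rows where reading > 219:
   reading    site
0      988  garage
1      501    dock
3      997   field
6      844   tower
take 2 rows with largest reading:
   reading    site
3      997   field
0      988  garage

988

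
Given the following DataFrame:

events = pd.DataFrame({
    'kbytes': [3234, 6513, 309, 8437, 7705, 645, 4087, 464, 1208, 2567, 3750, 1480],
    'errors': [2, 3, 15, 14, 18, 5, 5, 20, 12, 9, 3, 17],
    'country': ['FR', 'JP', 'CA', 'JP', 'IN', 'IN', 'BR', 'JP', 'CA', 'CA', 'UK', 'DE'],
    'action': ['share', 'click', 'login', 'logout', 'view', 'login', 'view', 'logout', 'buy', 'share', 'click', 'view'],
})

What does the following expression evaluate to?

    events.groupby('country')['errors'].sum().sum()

group by country, sum of errors:
country
BR     5
CA    36
DE    17
FR     2
IN    23
JP    37
UK     3
Name: errors, dtype: int64
Finally, sum of the resulting series = 123.

123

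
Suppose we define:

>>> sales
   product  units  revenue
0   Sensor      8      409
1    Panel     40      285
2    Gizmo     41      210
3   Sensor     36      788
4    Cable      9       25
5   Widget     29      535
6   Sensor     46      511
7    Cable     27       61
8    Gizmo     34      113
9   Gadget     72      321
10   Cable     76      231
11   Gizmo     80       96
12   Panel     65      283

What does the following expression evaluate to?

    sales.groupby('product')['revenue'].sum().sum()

group by product, sum of revenue:
product
Cable      317
Gadget     321
Gizmo      419
Panel      568
Sensor    1708
Widget     535
Name: revenue, dtype: int64
Reading off the sum of the resulting series, we get 3868.

3868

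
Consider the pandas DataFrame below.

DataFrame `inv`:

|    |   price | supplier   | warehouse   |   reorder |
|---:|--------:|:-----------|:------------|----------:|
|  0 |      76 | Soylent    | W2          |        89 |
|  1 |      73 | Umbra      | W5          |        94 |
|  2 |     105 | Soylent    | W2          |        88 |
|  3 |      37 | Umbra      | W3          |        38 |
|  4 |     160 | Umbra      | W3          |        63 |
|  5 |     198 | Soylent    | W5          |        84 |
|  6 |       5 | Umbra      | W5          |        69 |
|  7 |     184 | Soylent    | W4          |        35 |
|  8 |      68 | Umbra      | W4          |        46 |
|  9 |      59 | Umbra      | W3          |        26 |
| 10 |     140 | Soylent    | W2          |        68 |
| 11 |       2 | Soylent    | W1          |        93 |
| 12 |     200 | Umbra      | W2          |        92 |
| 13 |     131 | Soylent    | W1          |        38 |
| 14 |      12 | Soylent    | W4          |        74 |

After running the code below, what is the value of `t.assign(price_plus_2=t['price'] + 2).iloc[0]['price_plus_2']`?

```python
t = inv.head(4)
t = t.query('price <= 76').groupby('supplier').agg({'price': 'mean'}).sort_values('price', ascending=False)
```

take first 4 rows:
   price supplier warehouse  reorder
0     76  Soylent        W2       89
1     73    Umbra        W5       94
2    105  Soylent        W2       88
3     37    Umbra        W3       38
filter rows where price <= 76:
   price supplier warehouse  reorder
0     76  Soylent        W2       89
1     73    Umbra        W5       94
3     37    Umbra        W3       38
group by supplier, mean of price:
          price
supplier       
Soylent    76.0
Umbra      55.0
sort by price descending:
          price
supplier       
Soylent    76.0
Umbra      55.0
add column price_plus_2 = t['price'] + 2:
          price  price_plus_2
supplier                     
Soylent    76.0          78.0
Umbra      55.0          57.0
So iloc[0]['price_plus_2'] = 78.0.

78.0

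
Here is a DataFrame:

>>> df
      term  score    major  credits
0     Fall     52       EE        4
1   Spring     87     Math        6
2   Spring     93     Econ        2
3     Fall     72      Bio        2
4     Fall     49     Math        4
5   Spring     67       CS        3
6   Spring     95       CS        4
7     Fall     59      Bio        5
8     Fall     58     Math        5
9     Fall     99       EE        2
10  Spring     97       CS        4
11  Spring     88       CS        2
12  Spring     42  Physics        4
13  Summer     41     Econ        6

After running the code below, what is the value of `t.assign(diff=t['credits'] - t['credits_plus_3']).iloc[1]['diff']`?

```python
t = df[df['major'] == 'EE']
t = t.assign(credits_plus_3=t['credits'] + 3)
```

-3

filter rows where major == 'EE':
   term  score major  credits
0  Fall     52    EE        4
9  Fall     99    EE        2
add column credits_plus_3 = t['credits'] + 3:
   term  score major  credits  credits_plus_3
0  Fall     52    EE        4               7
9  Fall     99    EE        2               5
add column diff = t['credits'] - t['credits_plus_3']:
   term  score major  credits  credits_plus_3  diff
0  Fall     52    EE        4               7    -3
9  Fall     99    EE        2               5    -3
Hence -3.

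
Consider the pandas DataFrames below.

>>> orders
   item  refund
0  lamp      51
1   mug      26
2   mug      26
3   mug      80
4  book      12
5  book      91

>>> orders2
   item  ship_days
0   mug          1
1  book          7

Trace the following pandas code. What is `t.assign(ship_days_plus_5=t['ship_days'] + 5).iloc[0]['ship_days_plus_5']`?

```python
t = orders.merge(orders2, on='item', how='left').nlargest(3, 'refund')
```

12.0

merge on 'item' (how='left') → 6 rows:
   item  refund  ship_days
0  lamp      51        NaN
1   mug      26        1.0
2   mug      26        1.0
3   mug      80        1.0
4  book      12        7.0
5  book      91        7.0
take 3 rows with largest refund:
   item  refund  ship_days
5  book      91        7.0
3   mug      80        1.0
0  lamp      51        NaN
add column ship_days_plus_5 = t['ship_days'] + 5:
   item  refund  ship_days  ship_days_plus_5
5  book      91        7.0              12.0
3   mug      80        1.0               6.0
0  lamp      51        NaN               NaN
The value at position 0, column 'ship_days_plus_5' is 12.0.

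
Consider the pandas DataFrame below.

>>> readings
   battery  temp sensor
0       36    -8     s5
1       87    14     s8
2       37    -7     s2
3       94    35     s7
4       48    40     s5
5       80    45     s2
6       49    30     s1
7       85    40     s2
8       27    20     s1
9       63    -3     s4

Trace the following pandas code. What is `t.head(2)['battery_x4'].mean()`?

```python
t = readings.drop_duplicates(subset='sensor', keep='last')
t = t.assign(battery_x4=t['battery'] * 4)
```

362.0

drop duplicate sensor (keep=last):
   battery  temp sensor
1       87    14     s8
3       94    35     s7
4       48    40     s5
7       85    40     s2
8       27    20     s1
9       63    -3     s4
add column battery_x4 = t['battery'] * 4:
   battery  temp sensor  battery_x4
1       87    14     s8         348
3       94    35     s7         376
4       48    40     s5         192
7       85    40     s2         340
8       27    20     s1         108
9       63    -3     s4         252
take first 2 rows:
   battery  temp sensor  battery_x4
1       87    14     s8         348
3       94    35     s7         376
Reading off the mean of column 'battery_x4', we get 362.0.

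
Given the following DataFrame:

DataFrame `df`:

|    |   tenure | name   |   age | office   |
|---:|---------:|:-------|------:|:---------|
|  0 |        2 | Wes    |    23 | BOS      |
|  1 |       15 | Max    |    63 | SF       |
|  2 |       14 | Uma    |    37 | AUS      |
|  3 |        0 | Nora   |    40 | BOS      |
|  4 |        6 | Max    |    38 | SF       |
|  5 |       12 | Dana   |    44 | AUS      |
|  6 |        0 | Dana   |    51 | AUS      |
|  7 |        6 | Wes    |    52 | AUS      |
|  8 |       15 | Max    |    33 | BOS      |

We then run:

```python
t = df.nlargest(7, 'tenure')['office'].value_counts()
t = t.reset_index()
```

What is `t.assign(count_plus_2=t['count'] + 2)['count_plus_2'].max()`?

5

take 7 rows with largest tenure:
   tenure  name  age office
1      15   Max   63     SF
8      15   Max   33    BOS
2      14   Uma   37    AUS
5      12  Dana   44    AUS
4       6   Max   38     SF
7       6   Wes   52    AUS
0       2   Wes   23    BOS
value_counts of office:
office
AUS    3
SF     2
BOS    2
Name: count, dtype: int64
reset_index():
  office  count
0    AUS      3
1     SF      2
2    BOS      2
add column count_plus_2 = t['count'] + 2:
  office  count  count_plus_2
0    AUS      3             5
1     SF      2             4
2    BOS      2             4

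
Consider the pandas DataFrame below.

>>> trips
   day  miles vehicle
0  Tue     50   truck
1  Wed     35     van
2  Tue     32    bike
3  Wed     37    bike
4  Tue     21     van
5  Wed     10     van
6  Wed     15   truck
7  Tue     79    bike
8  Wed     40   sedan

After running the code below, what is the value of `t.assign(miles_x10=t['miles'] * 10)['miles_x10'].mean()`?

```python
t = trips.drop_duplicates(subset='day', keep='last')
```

drop duplicate day (keep=last):
   day  miles vehicle
7  Tue     79    bike
8  Wed     40   sedan
add column miles_x10 = t['miles'] * 10:
   day  miles vehicle  miles_x10
7  Tue     79    bike        790
8  Wed     40   sedan        400

595.0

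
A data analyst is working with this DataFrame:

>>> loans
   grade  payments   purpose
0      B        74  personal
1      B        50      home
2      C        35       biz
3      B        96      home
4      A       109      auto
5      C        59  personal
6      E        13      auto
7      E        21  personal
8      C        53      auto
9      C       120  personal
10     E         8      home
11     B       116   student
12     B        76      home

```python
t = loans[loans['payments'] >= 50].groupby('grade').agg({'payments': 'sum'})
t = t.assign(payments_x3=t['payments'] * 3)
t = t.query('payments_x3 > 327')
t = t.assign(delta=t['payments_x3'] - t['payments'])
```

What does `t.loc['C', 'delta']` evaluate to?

464

filter rows where payments >= 50:
   grade  payments   purpose
0      B        74  personal
1      B        50      home
3      B        96      home
4      A       109      auto
5      C        59  personal
8      C        53      auto
9      C       120  personal
11     B       116   student
12     B        76      home
group by grade, sum of payments:
       payments
grade          
A           109
B           412
C           232
add column payments_x3 = t['payments'] * 3:
       payments  payments_x3
grade                       
A           109          327
B           412         1236
C           232          696
filter rows where payments_x3 > 327:
       payments  payments_x3
grade                       
B           412         1236
C           232          696
add column delta = t['payments_x3'] - t['payments']:
       payments  payments_x3  delta
grade                              
B           412         1236    824
C           232          696    464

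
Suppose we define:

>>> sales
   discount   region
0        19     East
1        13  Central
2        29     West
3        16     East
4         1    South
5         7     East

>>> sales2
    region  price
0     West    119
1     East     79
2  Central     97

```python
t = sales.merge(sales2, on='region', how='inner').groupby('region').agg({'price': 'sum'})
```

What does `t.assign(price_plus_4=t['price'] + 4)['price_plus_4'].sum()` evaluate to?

465

merge on 'region' (how='inner') → 5 rows:
   discount   region  price
0        19     East     79
1        13  Central     97
2        29     West    119
3        16     East     79
4         7     East     79
group by region, sum of price:
         price
region        
Central     97
East       237
West       119
add column price_plus_4 = t['price'] + 4:
         price  price_plus_4
region                      
Central     97           101
East       237           241
West       119           123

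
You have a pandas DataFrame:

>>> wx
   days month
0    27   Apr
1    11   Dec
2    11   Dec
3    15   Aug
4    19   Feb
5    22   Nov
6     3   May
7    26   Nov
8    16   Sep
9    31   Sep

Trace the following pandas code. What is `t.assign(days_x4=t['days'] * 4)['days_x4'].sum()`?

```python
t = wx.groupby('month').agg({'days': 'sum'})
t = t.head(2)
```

168

group by month, sum of days:
       days
month      
Apr      27
Aug      15
Dec      22
Feb      19
May       3
Nov      48
Sep      47
take first 2 rows:
       days
month      
Apr      27
Aug      15
add column days_x4 = t['days'] * 4:
       days  days_x4
month               
Apr      27      108
Aug      15       60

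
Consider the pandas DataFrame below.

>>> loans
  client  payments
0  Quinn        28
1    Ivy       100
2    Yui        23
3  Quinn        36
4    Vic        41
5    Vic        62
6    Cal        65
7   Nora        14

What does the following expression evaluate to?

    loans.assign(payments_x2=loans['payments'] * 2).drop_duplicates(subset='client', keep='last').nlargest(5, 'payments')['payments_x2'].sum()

572

add column payments_x2 = loans['payments'] * 2:
  client  payments  payments_x2
0  Quinn        28           56
1    Ivy       100          200
2    Yui        23           46
3  Quinn        36           72
4    Vic        41           82
5    Vic        62          124
6    Cal        65          130
7   Nora        14           28
drop duplicate client (keep=last):
  client  payments  payments_x2
1    Ivy       100          200
2    Yui        23           46
3  Quinn        36           72
5    Vic        62          124
6    Cal        65          130
7   Nora        14           28
take 5 rows with largest payments:
  client  payments  payments_x2
1    Ivy       100          200
6    Cal        65          130
5    Vic        62          124
3  Quinn        36           72
2    Yui        23           46
Taking the sum of column 'payments_x2' gives 572.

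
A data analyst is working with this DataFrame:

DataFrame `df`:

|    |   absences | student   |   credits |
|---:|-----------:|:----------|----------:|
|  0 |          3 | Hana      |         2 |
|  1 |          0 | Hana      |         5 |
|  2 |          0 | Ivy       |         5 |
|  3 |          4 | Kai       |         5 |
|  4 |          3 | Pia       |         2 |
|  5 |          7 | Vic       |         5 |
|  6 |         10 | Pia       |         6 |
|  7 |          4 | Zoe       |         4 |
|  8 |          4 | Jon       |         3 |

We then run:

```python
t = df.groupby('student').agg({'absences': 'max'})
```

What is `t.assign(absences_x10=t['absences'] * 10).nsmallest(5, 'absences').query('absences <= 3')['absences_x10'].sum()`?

30

group by student, max of absences:
         absences
student          
Hana            3
Ivy             0
Jon             4
Kai             4
Pia            10
Vic             7
Zoe             4
add column absences_x10 = t['absences'] * 10:
         absences  absences_x10
student                        
Hana            3            30
Ivy             0             0
Jon             4            40
Kai             4            40
Pia            10           100
Vic             7            70
Zoe             4            40
take 5 rows with smallest absences:
         absences  absences_x10
student                        
Ivy             0             0
Hana            3            30
Jon             4            40
Kai             4            40
Zoe             4            40
filter rows where absences <= 3:
         absences  absences_x10
student                        
Ivy             0             0
Hana            3            30
Reading off the sum of column 'absences_x10', we get 30.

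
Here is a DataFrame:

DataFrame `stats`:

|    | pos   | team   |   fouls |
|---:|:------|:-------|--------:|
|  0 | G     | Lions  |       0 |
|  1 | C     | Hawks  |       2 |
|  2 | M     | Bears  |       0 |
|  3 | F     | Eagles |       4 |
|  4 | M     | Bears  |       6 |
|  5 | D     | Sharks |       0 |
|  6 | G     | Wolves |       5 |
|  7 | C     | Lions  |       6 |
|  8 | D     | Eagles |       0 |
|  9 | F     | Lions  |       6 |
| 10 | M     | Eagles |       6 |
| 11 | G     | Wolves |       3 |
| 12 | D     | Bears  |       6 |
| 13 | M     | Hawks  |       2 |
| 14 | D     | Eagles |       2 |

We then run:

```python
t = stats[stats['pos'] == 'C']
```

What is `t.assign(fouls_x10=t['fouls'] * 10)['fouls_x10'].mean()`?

filter rows where pos == 'C':
  pos   team  fouls
1   C  Hawks      2
7   C  Lions      6
add column fouls_x10 = t['fouls'] * 10:
  pos   team  fouls  fouls_x10
1   C  Hawks      2         20
7   C  Lions      6         60
Hence 40.0.

40.0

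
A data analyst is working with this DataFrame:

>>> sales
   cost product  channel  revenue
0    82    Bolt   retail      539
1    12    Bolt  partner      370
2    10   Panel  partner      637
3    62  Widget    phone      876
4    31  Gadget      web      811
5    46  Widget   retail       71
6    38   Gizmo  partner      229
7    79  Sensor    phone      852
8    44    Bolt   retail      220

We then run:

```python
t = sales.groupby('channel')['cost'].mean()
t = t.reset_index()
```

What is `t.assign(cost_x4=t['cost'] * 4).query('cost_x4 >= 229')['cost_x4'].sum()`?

group by channel, mean of cost:
channel
partner    20.000000
phone      70.500000
retail     57.333333
web        31.000000
Name: cost, dtype: float64
reset_index():
   channel       cost
0  partner  20.000000
1    phone  70.500000
2   retail  57.333333
3      web  31.000000
add column cost_x4 = t['cost'] * 4:
   channel       cost     cost_x4
0  partner  20.000000   80.000000
1    phone  70.500000  282.000000
2   retail  57.333333  229.333333
3      web  31.000000  124.000000
filter rows where cost_x4 >= 229:
  channel       cost     cost_x4
1   phone  70.500000  282.000000
2  retail  57.333333  229.333333

511.333333333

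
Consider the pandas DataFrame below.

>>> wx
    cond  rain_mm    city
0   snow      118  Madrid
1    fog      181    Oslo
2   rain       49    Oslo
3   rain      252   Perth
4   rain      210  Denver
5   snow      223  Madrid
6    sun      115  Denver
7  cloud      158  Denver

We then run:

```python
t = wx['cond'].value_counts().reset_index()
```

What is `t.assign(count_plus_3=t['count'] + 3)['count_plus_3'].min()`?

4

value_counts of cond:
cond
rain     3
snow     2
fog      1
sun      1
cloud    1
Name: count, dtype: int64
reset_index():
    cond  count
0   rain      3
1   snow      2
2    fog      1
3    sun      1
4  cloud      1
add column count_plus_3 = t['count'] + 3:
    cond  count  count_plus_3
0   rain      3             6
1   snow      2             5
2    fog      1             4
3    sun      1             4
4  cloud      1             4
So min() = 4.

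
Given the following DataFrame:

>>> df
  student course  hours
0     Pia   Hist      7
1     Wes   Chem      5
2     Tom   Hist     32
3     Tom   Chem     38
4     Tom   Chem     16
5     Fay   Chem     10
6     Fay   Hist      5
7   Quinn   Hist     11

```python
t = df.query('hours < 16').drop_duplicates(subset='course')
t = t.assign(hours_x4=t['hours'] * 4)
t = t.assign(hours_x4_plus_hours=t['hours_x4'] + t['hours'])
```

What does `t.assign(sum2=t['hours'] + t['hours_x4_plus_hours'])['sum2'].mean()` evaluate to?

36.0

filter rows where hours < 16:
  student course  hours
0     Pia   Hist      7
1     Wes   Chem      5
5     Fay   Chem     10
6     Fay   Hist      5
7   Quinn   Hist     11
drop duplicate course (keep=first):
  student course  hours
0     Pia   Hist      7
1     Wes   Chem      5
add column hours_x4 = t['hours'] * 4:
  student course  hours  hours_x4
0     Pia   Hist      7        28
1     Wes   Chem      5        20
add column hours_x4_plus_hours = t['hours_x4'] + t['hours']:
  student course  hours  hours_x4  hours_x4_plus_hours
0     Pia   Hist      7        28                   35
1     Wes   Chem      5        20                   25
add column sum2 = t['hours'] + t['hours_x4_plus_hours']:
  student course  hours  hours_x4  hours_x4_plus_hours  sum2
0     Pia   Hist      7        28                   35    42
1     Wes   Chem      5        20                   25    30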